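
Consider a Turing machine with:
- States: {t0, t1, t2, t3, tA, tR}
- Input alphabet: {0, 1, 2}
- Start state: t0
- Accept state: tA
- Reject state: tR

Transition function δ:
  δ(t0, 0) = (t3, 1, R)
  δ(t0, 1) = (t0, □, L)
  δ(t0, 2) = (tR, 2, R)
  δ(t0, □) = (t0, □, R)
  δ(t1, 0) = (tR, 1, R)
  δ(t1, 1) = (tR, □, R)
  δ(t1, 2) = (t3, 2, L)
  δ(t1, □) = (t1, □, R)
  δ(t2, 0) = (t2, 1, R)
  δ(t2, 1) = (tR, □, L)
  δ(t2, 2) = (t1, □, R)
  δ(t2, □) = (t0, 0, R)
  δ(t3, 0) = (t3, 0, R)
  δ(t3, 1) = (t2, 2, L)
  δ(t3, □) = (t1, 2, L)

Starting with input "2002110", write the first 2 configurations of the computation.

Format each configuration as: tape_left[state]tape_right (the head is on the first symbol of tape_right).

Transitions applied:
Step 1: δ(t0, 2) = (tR, 2, R)

The first 2 configurations are:
[t0]2002110 ⊢ 2[tR]002110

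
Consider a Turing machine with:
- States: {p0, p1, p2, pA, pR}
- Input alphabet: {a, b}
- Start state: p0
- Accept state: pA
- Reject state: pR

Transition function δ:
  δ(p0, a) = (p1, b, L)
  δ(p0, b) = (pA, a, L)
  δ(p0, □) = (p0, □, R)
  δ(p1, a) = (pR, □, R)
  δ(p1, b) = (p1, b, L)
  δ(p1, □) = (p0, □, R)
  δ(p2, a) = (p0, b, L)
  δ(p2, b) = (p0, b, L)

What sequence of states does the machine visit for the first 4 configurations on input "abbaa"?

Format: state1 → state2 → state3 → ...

Execution trace:
Initial: [p0]abbaa
Step 1: δ(p0, a) = (p1, b, L) → [p1]□bbbaa
Step 2: δ(p1, □) = (p0, □, R) → □[p0]bbbaa
Step 3: δ(p0, b) = (pA, a, L) → [pA]□abbaa

The machine reaches the accept state pA and halts.

State sequence: p0 → p1 → p0 → pA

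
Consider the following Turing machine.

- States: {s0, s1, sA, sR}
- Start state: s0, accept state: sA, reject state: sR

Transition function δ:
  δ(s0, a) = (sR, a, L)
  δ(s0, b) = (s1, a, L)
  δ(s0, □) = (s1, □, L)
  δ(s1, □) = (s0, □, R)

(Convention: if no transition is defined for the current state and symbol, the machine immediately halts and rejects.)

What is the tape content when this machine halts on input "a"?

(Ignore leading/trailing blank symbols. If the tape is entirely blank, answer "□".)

Execution trace:
Initial: [s0]a
Step 1: δ(s0, a) = (sR, a, L) → [sR]□a

The machine reaches the reject state sR and halts.

Final tape (ignoring leading/trailing blanks): a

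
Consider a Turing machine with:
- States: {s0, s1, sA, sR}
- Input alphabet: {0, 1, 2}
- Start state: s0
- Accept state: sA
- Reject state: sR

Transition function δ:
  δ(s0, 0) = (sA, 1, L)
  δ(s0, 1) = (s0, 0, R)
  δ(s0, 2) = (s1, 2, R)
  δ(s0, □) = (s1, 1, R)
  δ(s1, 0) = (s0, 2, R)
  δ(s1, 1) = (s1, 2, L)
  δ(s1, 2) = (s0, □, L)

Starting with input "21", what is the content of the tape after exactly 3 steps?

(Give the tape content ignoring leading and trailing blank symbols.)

Execution trace:
Initial: [s0]21
Step 1: δ(s0, 2) = (s1, 2, R) → 2[s1]1
Step 2: δ(s1, 1) = (s1, 2, L) → [s1]22
Step 3: δ(s1, 2) = (s0, □, L) → [s0]□□2

After 3 steps, the tape (ignoring leading/trailing blanks) is: 2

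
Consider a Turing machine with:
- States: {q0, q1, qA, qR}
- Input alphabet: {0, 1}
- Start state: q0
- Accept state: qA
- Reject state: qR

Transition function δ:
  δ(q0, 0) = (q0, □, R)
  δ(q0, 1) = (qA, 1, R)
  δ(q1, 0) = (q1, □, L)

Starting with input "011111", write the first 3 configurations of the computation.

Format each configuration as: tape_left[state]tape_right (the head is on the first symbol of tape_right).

Transitions applied:
Step 1: δ(q0, 0) = (q0, □, R)
Step 2: δ(q0, 1) = (qA, 1, R)

The first 3 configurations are:
[q0]011111 ⊢ □[q0]11111 ⊢ □1[qA]1111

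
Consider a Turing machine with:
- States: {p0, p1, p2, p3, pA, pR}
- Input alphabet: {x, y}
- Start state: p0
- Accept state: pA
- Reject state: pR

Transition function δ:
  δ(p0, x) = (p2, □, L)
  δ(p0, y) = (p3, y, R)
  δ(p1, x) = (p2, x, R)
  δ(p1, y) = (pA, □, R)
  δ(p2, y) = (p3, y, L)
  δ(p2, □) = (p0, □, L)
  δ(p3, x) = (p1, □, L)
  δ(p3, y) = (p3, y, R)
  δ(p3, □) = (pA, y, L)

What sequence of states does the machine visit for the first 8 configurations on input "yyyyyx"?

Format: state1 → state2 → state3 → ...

Execution trace:
Initial: [p0]yyyyyx
Step 1: δ(p0, y) = (p3, y, R) → y[p3]yyyyx
Step 2: δ(p3, y) = (p3, y, R) → yy[p3]yyyx
Step 3: δ(p3, y) = (p3, y, R) → yyy[p3]yyx
Step 4: δ(p3, y) = (p3, y, R) → yyyy[p3]yx
Step 5: δ(p3, y) = (p3, y, R) → yyyyy[p3]x
Step 6: δ(p3, x) = (p1, □, L) → yyyy[p1]y□
Step 7: δ(p1, y) = (pA, □, R) → yyyy□[pA]□

The machine reaches the accept state pA and halts.

State sequence: p0 → p3 → p3 → p3 → p3 → p3 → p1 → pA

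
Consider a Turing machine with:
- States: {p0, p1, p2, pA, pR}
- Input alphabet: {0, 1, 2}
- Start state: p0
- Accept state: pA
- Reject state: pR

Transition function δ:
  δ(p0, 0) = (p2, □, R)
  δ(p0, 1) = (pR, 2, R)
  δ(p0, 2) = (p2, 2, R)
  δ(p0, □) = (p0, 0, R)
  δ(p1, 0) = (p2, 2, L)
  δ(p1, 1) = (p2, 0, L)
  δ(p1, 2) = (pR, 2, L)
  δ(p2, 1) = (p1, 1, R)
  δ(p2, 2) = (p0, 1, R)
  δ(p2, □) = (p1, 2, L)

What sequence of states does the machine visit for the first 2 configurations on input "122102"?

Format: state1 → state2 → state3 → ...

Execution trace:
Initial: [p0]122102
Step 1: δ(p0, 1) = (pR, 2, R) → 2[pR]22102

The machine reaches the reject state pR and halts.

State sequence: p0 → pR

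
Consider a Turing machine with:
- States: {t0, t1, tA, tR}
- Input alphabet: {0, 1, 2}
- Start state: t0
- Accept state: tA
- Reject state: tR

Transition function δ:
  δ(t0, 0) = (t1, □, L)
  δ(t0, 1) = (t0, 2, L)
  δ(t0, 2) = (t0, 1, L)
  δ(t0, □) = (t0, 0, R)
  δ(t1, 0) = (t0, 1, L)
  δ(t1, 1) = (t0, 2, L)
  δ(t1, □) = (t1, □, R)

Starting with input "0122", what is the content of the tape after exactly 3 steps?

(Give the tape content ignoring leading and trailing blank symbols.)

Execution trace:
Initial: [t0]0122
Step 1: δ(t0, 0) = (t1, □, L) → [t1]□□122
Step 2: δ(t1, □) = (t1, □, R) → □[t1]□122
Step 3: δ(t1, □) = (t1, □, R) → □□[t1]122

After 3 steps, the tape (ignoring leading/trailing blanks) is: 122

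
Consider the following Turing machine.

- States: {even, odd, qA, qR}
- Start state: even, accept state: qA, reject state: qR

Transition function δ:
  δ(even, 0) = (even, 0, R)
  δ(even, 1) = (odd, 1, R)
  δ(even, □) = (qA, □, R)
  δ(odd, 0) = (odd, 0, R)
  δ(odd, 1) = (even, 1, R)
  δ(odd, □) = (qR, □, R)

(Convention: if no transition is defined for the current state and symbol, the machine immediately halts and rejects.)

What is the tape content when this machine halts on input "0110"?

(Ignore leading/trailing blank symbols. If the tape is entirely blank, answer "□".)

Execution trace:
Initial: [even]0110
Step 1: δ(even, 0) = (even, 0, R) → 0[even]110
Step 2: δ(even, 1) = (odd, 1, R) → 01[odd]10
Step 3: δ(odd, 1) = (even, 1, R) → 011[even]0
Step 4: δ(even, 0) = (even, 0, R) → 0110[even]□
Step 5: δ(even, □) = (qA, □, R) → 0110□[qA]□

The machine reaches the accept state qA and halts.

Final tape (ignoring leading/trailing blanks): 0110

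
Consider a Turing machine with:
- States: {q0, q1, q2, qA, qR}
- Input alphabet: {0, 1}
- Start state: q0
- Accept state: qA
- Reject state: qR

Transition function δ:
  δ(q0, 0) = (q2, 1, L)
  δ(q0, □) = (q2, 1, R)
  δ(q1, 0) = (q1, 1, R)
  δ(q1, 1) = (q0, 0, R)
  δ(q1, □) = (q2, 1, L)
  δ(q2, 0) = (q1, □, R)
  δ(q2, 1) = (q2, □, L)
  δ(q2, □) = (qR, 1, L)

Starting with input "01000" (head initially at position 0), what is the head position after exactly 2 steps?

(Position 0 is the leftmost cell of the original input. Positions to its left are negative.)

Execution trace (head position shown):
Step 0: [q0]01000  (head at position 0)
Step 1: move left → [q2]□11000  (head at position -1)
Step 2: move left → [qR]□111000  (head at position -2)

After 2 steps, the head is at position -2.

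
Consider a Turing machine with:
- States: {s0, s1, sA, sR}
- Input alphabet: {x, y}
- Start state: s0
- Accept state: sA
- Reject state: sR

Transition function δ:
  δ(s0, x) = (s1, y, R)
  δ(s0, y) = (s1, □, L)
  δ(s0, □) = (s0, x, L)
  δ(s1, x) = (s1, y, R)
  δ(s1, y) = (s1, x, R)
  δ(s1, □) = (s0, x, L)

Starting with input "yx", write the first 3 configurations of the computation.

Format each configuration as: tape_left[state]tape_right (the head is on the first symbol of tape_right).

Transitions applied:
Step 1: δ(s0, y) = (s1, □, L)
Step 2: δ(s1, □) = (s0, x, L)

The first 3 configurations are:
[s0]yx ⊢ [s1]□□x ⊢ [s0]□x□x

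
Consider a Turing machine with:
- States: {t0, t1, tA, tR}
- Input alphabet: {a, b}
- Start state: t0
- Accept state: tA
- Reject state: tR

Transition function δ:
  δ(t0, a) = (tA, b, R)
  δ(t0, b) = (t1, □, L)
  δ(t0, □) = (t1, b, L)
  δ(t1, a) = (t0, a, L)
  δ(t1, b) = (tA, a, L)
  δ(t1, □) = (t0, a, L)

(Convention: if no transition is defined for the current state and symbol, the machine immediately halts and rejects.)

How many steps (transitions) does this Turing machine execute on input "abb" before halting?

Execution trace:
Initial: [t0]abb
Step 1: δ(t0, a) = (tA, b, R) → b[tA]bb

The machine reaches the accept state tA and halts.

The machine executed 1 step before halting.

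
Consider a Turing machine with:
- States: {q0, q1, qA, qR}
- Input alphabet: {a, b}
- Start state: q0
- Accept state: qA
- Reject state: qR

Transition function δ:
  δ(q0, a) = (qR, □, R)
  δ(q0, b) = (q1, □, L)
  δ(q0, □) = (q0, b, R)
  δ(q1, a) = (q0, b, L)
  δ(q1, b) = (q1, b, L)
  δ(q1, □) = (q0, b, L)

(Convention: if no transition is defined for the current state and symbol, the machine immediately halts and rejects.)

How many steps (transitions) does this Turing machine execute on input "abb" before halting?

Execution trace:
Initial: [q0]abb
Step 1: δ(q0, a) = (qR, □, R) → □[qR]bb

The machine reaches the reject state qR and halts.

The machine executed 1 step before halting.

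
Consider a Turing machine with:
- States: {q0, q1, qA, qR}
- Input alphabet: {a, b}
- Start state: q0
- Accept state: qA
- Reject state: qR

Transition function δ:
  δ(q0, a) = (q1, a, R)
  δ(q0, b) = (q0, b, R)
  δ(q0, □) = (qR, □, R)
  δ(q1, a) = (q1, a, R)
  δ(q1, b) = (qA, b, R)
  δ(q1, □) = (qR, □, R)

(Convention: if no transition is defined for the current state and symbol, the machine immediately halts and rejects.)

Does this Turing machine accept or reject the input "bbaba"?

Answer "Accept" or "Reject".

Execution trace:
Initial: [q0]bbaba
Step 1: δ(q0, b) = (q0, b, R) → b[q0]baba
Step 2: δ(q0, b) = (q0, b, R) → bb[q0]aba
Step 3: δ(q0, a) = (q1, a, R) → bba[q1]ba
Step 4: δ(q1, b) = (qA, b, R) → bbab[qA]a

The machine reaches the accept state qA and halts.

Answer: Accept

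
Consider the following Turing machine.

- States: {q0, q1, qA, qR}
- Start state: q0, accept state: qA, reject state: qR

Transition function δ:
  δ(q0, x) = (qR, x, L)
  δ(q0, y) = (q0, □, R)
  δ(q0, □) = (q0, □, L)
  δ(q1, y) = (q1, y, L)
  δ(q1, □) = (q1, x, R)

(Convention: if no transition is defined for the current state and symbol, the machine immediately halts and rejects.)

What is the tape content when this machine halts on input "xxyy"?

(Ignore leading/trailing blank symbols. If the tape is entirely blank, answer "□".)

Execution trace:
Initial: [q0]xxyy
Step 1: δ(q0, x) = (qR, x, L) → [qR]□xxyy

The machine reaches the reject state qR and halts.

Final tape (ignoring leading/trailing blanks): xxyy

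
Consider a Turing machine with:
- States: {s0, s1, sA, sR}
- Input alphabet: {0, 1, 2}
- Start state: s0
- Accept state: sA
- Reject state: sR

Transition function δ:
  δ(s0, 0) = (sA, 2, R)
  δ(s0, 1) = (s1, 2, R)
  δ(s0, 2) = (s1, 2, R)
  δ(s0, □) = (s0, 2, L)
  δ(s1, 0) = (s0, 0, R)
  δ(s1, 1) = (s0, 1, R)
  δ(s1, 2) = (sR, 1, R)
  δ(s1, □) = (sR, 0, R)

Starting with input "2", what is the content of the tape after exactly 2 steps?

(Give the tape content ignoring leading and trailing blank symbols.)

Execution trace:
Initial: [s0]2
Step 1: δ(s0, 2) = (s1, 2, R) → 2[s1]□
Step 2: δ(s1, □) = (sR, 0, R) → 20[sR]□

The machine reaches the reject state sR and halts.

After 2 steps, the tape (ignoring leading/trailing blanks) is: 20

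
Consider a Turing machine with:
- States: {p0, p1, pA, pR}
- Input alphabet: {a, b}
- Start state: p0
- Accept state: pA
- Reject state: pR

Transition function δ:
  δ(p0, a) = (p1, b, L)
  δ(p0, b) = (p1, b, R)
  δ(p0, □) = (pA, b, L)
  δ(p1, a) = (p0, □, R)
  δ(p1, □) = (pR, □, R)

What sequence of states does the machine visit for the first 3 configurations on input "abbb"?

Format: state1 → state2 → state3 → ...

Execution trace:
Initial: [p0]abbb
Step 1: δ(p0, a) = (p1, b, L) → [p1]□bbbb
Step 2: δ(p1, □) = (pR, □, R) → □[pR]bbbb

The machine reaches the reject state pR and halts.

State sequence: p0 → p1 → pR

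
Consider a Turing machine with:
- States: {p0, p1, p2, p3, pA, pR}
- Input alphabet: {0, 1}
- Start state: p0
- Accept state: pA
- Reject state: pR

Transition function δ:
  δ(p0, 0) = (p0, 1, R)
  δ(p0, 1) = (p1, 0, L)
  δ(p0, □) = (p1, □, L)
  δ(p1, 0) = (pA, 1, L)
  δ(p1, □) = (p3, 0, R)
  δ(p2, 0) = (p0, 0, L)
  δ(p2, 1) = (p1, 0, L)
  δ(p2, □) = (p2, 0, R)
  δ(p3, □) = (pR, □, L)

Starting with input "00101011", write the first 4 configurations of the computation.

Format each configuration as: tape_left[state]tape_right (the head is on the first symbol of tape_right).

Transitions applied:
Step 1: δ(p0, 0) = (p0, 1, R)
Step 2: δ(p0, 0) = (p0, 1, R)
Step 3: δ(p0, 1) = (p1, 0, L)

The first 4 configurations are:
[p0]00101011 ⊢ 1[p0]0101011 ⊢ 11[p0]101011 ⊢ 1[p1]1001011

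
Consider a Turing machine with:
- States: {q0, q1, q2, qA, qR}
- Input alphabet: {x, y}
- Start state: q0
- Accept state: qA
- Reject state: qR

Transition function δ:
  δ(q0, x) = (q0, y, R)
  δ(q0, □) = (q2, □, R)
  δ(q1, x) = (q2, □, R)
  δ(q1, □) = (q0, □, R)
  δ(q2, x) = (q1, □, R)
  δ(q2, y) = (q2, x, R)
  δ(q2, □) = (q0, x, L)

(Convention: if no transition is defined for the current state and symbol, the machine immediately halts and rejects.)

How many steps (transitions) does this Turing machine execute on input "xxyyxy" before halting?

Execution trace:
Initial: [q0]xxyyxy
Step 1: δ(q0, x) = (q0, y, R) → y[q0]xyyxy
Step 2: δ(q0, x) = (q0, y, R) → yy[q0]yyxy

No transition is defined for δ(q0, y). By convention the machine halts and rejects.

The machine executed 2 steps before halting.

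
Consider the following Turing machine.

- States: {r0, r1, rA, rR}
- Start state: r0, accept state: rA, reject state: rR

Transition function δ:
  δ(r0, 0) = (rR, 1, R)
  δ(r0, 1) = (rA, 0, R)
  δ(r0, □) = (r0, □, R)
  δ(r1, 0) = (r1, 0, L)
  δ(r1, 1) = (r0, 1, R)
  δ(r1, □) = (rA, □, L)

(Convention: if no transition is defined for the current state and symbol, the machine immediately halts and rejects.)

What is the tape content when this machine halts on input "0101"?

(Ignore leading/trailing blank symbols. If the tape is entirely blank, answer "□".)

Execution trace:
Initial: [r0]0101
Step 1: δ(r0, 0) = (rR, 1, R) → 1[rR]101

The machine reaches the reject state rR and halts.

Final tape (ignoring leading/trailing blanks): 1101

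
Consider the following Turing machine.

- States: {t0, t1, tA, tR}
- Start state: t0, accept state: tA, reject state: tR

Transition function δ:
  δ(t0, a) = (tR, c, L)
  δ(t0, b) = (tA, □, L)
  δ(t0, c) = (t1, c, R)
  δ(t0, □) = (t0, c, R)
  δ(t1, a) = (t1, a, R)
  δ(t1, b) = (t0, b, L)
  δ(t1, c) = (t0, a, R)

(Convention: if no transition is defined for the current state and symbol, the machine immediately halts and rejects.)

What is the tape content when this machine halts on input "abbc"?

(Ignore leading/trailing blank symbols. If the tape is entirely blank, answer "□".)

Execution trace:
Initial: [t0]abbc
Step 1: δ(t0, a) = (tR, c, L) → [tR]□cbbc

The machine reaches the reject state tR and halts.

Final tape (ignoring leading/trailing blanks): cbbc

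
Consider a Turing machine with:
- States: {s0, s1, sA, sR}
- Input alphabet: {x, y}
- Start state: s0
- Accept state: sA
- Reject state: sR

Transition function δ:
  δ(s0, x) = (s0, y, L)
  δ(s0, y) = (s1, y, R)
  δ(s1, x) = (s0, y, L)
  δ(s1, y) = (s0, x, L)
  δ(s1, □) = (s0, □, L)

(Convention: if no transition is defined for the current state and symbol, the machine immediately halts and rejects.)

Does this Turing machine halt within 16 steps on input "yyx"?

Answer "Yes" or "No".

Execution trace:
Initial: [s0]yyx
Step 1: δ(s0, y) = (s1, y, R) → y[s1]yx
Step 2: δ(s1, y) = (s0, x, L) → [s0]yxx
Step 3: δ(s0, y) = (s1, y, R) → y[s1]xx
Step 4: δ(s1, x) = (s0, y, L) → [s0]yyx
Step 5: δ(s0, y) = (s1, y, R) → y[s1]yx
Step 6: δ(s1, y) = (s0, x, L) → [s0]yxx
Step 7: δ(s0, y) = (s1, y, R) → y[s1]xx
Step 8: δ(s1, x) = (s0, y, L) → [s0]yyx
Step 9: δ(s0, y) = (s1, y, R) → y[s1]yx
Step 10: δ(s1, y) = (s0, x, L) → [s0]yxx
Step 11: δ(s0, y) = (s1, y, R) → y[s1]xx
Step 12: δ(s1, x) = (s0, y, L) → [s0]yyx
Step 13: δ(s0, y) = (s1, y, R) → y[s1]yx
Step 14: δ(s1, y) = (s0, x, L) → [s0]yxx
Step 15: δ(s0, y) = (s1, y, R) → y[s1]xx
Step 16: δ(s1, x) = (s0, y, L) → [s0]yyx

The machine has not reached a halting state after 16 steps.
The machine did not halt within the 16-step bound.

Answer: No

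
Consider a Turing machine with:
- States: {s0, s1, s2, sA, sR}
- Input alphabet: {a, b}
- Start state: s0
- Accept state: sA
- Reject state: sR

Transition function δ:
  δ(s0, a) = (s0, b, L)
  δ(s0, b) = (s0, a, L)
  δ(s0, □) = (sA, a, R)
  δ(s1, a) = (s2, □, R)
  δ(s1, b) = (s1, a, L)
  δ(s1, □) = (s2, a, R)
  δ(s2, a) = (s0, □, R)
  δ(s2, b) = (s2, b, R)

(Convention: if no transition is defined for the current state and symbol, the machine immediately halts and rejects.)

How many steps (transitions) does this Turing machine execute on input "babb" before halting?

Execution trace:
Initial: [s0]babb
Step 1: δ(s0, b) = (s0, a, L) → [s0]□aabb
Step 2: δ(s0, □) = (sA, a, R) → a[sA]aabb

The machine reaches the accept state sA and halts.

The machine executed 2 steps before halting.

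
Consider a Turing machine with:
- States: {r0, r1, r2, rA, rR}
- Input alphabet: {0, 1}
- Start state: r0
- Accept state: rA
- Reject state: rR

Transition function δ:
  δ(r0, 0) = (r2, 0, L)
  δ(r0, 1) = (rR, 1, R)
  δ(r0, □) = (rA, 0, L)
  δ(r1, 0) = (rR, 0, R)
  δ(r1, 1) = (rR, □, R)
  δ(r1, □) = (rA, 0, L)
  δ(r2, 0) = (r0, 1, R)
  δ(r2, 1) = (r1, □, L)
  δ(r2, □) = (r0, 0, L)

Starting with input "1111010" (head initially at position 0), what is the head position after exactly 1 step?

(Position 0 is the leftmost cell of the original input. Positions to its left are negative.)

Execution trace (head position shown):
Step 0: [r0]1111010  (head at position 0)
Step 1: move right → 1[rR]111010  (head at position 1)

After 1 step, the head is at position 1.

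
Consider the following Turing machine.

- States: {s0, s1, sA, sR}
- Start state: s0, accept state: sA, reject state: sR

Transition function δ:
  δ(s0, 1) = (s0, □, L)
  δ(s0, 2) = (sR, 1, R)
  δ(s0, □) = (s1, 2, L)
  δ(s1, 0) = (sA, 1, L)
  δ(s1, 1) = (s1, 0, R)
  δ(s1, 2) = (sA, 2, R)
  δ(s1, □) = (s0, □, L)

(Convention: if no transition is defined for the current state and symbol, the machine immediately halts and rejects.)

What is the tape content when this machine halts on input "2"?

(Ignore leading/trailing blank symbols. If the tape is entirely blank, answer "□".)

Execution trace:
Initial: [s0]2
Step 1: δ(s0, 2) = (sR, 1, R) → 1[sR]□

The machine reaches the reject state sR and halts.

Final tape (ignoring leading/trailing blanks): 1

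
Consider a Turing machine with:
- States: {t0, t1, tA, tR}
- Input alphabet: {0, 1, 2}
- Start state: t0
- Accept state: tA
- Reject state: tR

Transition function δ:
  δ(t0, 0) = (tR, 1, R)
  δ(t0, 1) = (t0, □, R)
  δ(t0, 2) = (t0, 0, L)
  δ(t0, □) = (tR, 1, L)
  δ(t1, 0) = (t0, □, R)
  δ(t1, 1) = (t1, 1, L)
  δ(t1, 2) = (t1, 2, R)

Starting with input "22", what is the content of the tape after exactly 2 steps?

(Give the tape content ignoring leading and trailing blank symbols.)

Execution trace:
Initial: [t0]22
Step 1: δ(t0, 2) = (t0, 0, L) → [t0]□02
Step 2: δ(t0, □) = (tR, 1, L) → [tR]□102

The machine reaches the reject state tR and halts.

After 2 steps, the tape (ignoring leading/trailing blanks) is: 102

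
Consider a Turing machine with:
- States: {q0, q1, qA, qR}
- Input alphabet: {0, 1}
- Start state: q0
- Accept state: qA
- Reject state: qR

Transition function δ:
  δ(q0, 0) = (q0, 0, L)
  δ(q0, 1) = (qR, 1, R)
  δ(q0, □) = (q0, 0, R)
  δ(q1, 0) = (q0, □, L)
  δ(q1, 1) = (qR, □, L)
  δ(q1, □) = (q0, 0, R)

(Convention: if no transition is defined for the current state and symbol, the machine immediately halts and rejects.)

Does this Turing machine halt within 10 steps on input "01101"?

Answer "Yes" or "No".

Execution trace:
Initial: [q0]01101
Step 1: δ(q0, 0) = (q0, 0, L) → [q0]□01101
Step 2: δ(q0, □) = (q0, 0, R) → 0[q0]01101
Step 3: δ(q0, 0) = (q0, 0, L) → [q0]001101
Step 4: δ(q0, 0) = (q0, 0, L) → [q0]□001101
Step 5: δ(q0, □) = (q0, 0, R) → 0[q0]001101
Step 6: δ(q0, 0) = (q0, 0, L) → [q0]0001101
Step 7: δ(q0, 0) = (q0, 0, L) → [q0]□0001101
Step 8: δ(q0, □) = (q0, 0, R) → 0[q0]0001101
Step 9: δ(q0, 0) = (q0, 0, L) → [q0]00001101
Step 10: δ(q0, 0) = (q0, 0, L) → [q0]□00001101

The machine has not reached a halting state after 10 steps.
The machine did not halt within the 10-step bound.

Answer: No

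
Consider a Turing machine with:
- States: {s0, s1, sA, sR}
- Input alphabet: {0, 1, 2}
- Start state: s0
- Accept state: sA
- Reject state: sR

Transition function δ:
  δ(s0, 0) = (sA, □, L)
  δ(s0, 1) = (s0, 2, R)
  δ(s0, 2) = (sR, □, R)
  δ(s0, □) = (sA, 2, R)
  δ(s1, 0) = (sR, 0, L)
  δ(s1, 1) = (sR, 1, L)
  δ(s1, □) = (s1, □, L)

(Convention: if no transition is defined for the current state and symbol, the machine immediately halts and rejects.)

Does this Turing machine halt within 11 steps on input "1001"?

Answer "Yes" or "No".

Execution trace:
Initial: [s0]1001
Step 1: δ(s0, 1) = (s0, 2, R) → 2[s0]001
Step 2: δ(s0, 0) = (sA, □, L) → [sA]2□01

The machine reaches the accept state sA and halts.
The machine halted after 2 steps (within the 11-step bound).

Answer: Yes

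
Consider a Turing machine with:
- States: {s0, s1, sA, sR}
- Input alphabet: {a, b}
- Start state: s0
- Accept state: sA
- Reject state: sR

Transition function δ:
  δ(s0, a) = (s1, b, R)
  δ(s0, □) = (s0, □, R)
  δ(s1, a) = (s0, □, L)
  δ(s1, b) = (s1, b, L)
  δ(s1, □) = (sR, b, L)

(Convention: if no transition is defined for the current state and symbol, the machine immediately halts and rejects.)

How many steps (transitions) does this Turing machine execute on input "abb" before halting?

Execution trace:
Initial: [s0]abb
Step 1: δ(s0, a) = (s1, b, R) → b[s1]bb
Step 2: δ(s1, b) = (s1, b, L) → [s1]bbb
Step 3: δ(s1, b) = (s1, b, L) → [s1]□bbb
Step 4: δ(s1, □) = (sR, b, L) → [sR]□bbbb

The machine reaches the reject state sR and halts.

The machine executed 4 steps before halting.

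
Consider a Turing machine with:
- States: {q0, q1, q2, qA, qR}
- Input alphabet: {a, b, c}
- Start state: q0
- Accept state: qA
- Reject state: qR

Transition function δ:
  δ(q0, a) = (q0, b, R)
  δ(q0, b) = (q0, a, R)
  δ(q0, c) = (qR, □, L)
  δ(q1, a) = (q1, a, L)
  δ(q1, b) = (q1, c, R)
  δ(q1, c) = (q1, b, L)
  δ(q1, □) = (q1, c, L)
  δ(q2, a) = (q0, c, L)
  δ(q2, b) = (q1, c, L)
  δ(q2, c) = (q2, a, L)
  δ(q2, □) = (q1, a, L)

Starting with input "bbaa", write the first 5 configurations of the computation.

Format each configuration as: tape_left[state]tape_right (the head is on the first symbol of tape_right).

Transitions applied:
Step 1: δ(q0, b) = (q0, a, R)
Step 2: δ(q0, b) = (q0, a, R)
Step 3: δ(q0, a) = (q0, b, R)
Step 4: δ(q0, a) = (q0, b, R)

The first 5 configurations are:
[q0]bbaa ⊢ a[q0]baa ⊢ aa[q0]aa ⊢ aab[q0]a ⊢ aabb[q0]□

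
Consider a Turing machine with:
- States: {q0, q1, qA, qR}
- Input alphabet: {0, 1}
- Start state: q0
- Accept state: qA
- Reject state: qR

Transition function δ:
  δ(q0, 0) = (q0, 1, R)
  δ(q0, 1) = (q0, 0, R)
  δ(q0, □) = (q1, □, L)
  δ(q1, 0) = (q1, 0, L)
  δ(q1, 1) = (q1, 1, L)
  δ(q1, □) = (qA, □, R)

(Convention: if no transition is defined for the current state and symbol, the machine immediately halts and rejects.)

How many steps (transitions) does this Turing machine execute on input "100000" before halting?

Execution trace:
Initial: [q0]100000
Step 1: δ(q0, 1) = (q0, 0, R) → 0[q0]00000
Step 2: δ(q0, 0) = (q0, 1, R) → 01[q0]0000
Step 3: δ(q0, 0) = (q0, 1, R) → 011[q0]000
Step 4: δ(q0, 0) = (q0, 1, R) → 0111[q0]00
Step 5: δ(q0, 0) = (q0, 1, R) → 01111[q0]0
Step 6: δ(q0, 0) = (q0, 1, R) → 011111[q0]□
Step 7: δ(q0, □) = (q1, □, L) → 01111[q1]1□
Step 8: δ(q1, 1) = (q1, 1, L) → 0111[q1]11□
Step 9: δ(q1, 1) = (q1, 1, L) → 011[q1]111□
Step 10: δ(q1, 1) = (q1, 1, L) → 01[q1]1111□
Step 11: δ(q1, 1) = (q1, 1, L) → 0[q1]11111□
Step 12: δ(q1, 1) = (q1, 1, L) → [q1]011111□
Step 13: δ(q1, 0) = (q1, 0, L) → [q1]□011111□
Step 14: δ(q1, □) = (qA, □, R) → □[qA]011111□

The machine reaches the accept state qA and halts.

The machine executed 14 steps before halting.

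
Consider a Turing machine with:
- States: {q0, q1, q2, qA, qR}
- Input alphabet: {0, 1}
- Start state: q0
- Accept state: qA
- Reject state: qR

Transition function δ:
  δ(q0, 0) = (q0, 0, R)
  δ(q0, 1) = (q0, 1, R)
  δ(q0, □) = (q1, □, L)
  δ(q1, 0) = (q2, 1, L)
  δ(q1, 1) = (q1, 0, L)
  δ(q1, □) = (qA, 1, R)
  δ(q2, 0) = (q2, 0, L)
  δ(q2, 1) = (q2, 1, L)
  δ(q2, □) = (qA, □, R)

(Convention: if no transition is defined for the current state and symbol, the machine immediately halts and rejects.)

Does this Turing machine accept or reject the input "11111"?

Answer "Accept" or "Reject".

Execution trace:
Initial: [q0]11111
Step 1: δ(q0, 1) = (q0, 1, R) → 1[q0]1111
Step 2: δ(q0, 1) = (q0, 1, R) → 11[q0]111
Step 3: δ(q0, 1) = (q0, 1, R) → 111[q0]11
Step 4: δ(q0, 1) = (q0, 1, R) → 1111[q0]1
Step 5: δ(q0, 1) = (q0, 1, R) → 11111[q0]□
Step 6: δ(q0, □) = (q1, □, L) → 1111[q1]1□
Step 7: δ(q1, 1) = (q1, 0, L) → 111[q1]10□
Step 8: δ(q1, 1) = (q1, 0, L) → 11[q1]100□
Step 9: δ(q1, 1) = (q1, 0, L) → 1[q1]1000□
Step 10: δ(q1, 1) = (q1, 0, L) → [q1]10000□
Step 11: δ(q1, 1) = (q1, 0, L) → [q1]□00000□
Step 12: δ(q1, □) = (qA, 1, R) → 1[qA]00000□

The machine reaches the accept state qA and halts.

Answer: Accept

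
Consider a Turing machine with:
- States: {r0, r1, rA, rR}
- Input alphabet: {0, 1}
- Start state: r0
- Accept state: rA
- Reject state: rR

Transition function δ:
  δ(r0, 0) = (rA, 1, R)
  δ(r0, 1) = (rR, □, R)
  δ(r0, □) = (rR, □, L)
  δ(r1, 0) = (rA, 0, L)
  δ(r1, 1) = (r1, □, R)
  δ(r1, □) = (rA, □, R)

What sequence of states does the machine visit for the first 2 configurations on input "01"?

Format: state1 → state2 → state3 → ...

Execution trace:
Initial: [r0]01
Step 1: δ(r0, 0) = (rA, 1, R) → 1[rA]1

The machine reaches the accept state rA and halts.

State sequence: r0 → rA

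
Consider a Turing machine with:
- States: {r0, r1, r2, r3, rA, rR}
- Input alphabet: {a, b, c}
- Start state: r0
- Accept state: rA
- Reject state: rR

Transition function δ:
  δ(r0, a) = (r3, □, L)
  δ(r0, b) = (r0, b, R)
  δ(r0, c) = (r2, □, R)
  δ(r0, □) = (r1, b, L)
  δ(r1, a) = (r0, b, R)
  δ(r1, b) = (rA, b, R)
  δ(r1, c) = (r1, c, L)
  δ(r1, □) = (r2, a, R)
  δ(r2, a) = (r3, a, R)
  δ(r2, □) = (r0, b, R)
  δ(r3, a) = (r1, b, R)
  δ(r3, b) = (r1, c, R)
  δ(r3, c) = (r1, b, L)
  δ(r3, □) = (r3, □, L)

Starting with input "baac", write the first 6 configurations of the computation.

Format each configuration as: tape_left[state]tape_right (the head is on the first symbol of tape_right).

Transitions applied:
Step 1: δ(r0, b) = (r0, b, R)
Step 2: δ(r0, a) = (r3, □, L)
Step 3: δ(r3, b) = (r1, c, R)
Step 4: δ(r1, □) = (r2, a, R)
Step 5: δ(r2, a) = (r3, a, R)

The first 6 configurations are:
[r0]baac ⊢ b[r0]aac ⊢ [r3]b□ac ⊢ c[r1]□ac ⊢ ca[r2]ac ⊢ caa[r3]c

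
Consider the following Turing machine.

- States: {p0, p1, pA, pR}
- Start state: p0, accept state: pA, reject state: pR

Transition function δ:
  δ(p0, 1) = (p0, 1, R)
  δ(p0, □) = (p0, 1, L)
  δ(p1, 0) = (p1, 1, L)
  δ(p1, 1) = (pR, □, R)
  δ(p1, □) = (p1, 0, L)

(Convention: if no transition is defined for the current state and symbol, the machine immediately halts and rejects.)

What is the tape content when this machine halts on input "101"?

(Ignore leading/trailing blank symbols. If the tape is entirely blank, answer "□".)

Execution trace:
Initial: [p0]101
Step 1: δ(p0, 1) = (p0, 1, R) → 1[p0]01

No transition is defined for δ(p0, 0). By convention the machine halts and rejects.

Final tape (ignoring leading/trailing blanks): 101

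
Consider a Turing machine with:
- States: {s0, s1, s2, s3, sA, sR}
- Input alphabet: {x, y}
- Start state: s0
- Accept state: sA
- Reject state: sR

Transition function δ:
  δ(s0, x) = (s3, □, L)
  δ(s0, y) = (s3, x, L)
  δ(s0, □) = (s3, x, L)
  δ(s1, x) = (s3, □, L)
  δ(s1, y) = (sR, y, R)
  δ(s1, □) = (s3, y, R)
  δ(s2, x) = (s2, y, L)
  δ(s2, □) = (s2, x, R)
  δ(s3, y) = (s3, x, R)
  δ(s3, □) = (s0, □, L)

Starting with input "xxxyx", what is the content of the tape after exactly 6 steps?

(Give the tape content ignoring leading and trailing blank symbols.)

Execution trace:
Initial: [s0]xxxyx
Step 1: δ(s0, x) = (s3, □, L) → [s3]□□xxyx
Step 2: δ(s3, □) = (s0, □, L) → [s0]□□□xxyx
Step 3: δ(s0, □) = (s3, x, L) → [s3]□x□□xxyx
Step 4: δ(s3, □) = (s0, □, L) → [s0]□□x□□xxyx
Step 5: δ(s0, □) = (s3, x, L) → [s3]□x□x□□xxyx
Step 6: δ(s3, □) = (s0, □, L) → [s0]□□x□x□□xxyx

After 6 steps, the tape (ignoring leading/trailing blanks) is: x□x□□xxyx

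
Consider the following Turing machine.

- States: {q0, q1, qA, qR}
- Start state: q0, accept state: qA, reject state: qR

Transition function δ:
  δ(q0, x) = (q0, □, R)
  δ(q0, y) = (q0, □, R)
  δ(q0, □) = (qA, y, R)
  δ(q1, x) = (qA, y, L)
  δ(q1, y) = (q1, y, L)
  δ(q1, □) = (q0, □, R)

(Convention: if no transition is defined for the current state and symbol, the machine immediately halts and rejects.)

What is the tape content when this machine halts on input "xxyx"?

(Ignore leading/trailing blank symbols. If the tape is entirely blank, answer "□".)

Execution trace:
Initial: [q0]xxyx
Step 1: δ(q0, x) = (q0, □, R) → □[q0]xyx
Step 2: δ(q0, x) = (q0, □, R) → □□[q0]yx
Step 3: δ(q0, y) = (q0, □, R) → □□□[q0]x
Step 4: δ(q0, x) = (q0, □, R) → □□□□[q0]□
Step 5: δ(q0, □) = (qA, y, R) → □□□□y[qA]□

The machine reaches the accept state qA and halts.

Final tape (ignoring leading/trailing blanks): y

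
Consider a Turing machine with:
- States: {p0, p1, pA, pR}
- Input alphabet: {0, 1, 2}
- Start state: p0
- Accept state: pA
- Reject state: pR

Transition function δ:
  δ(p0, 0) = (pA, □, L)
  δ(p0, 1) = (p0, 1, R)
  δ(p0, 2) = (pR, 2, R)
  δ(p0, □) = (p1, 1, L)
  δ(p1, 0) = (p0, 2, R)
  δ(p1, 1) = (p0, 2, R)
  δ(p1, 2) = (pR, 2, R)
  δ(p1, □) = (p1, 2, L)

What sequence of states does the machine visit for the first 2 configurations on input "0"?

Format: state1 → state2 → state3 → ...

Execution trace:
Initial: [p0]0
Step 1: δ(p0, 0) = (pA, □, L) → [pA]□□

The machine reaches the accept state pA and halts.

State sequence: p0 → pA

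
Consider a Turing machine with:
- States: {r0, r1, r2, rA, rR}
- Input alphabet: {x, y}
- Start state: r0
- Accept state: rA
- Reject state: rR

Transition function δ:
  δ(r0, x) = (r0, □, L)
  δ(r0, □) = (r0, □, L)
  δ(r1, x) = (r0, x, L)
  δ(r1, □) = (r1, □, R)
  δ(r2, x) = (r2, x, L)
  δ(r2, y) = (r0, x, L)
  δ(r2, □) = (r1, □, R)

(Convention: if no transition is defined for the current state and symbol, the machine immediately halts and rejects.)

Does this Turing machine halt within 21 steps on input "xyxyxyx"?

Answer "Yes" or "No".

Execution trace:
Initial: [r0]xyxyxyx
Step 1: δ(r0, x) = (r0, □, L) → [r0]□□yxyxyx
Step 2: δ(r0, □) = (r0, □, L) → [r0]□□□yxyxyx
Step 3: δ(r0, □) = (r0, □, L) → [r0]□□□□yxyxyx
Step 4: δ(r0, □) = (r0, □, L) → [r0]□□□□□yxyxyx
Step 5: δ(r0, □) = (r0, □, L) → [r0]□□□□□□yxyxyx
Step 6: δ(r0, □) = (r0, □, L) → [r0]□□□□□□□yxyxyx
Step 7: δ(r0, □) = (r0, □, L) → [r0]□□□□□□□□yxyxyx
Step 8: δ(r0, □) = (r0, □, L) → [r0]□□□□□□□□□yxyxyx
Step 9: δ(r0, □) = (r0, □, L) → [r0]□□□□□□□□□□yxyxyx
Step 10: δ(r0, □) = (r0, □, L) → [r0]□□□□□□□□□□□yxyxyx
Step 11: δ(r0, □) = (r0, □, L) → [r0]□□□□□□□□□□□□yxyxyx
Step 12: δ(r0, □) = (r0, □, L) → [r0]□□□□□□□□□□□□□yxyxyx
Step 13: δ(r0, □) = (r0, □, L) → [r0]□□□□□□□□□□□□□□yxyxyx
Step 14: δ(r0, □) = (r0, □, L) → [r0]□□□□□□□□□□□□□□□yxyxyx
Step 15: δ(r0, □) = (r0, □, L) → [r0]□□□□□□□□□□□□□□□□yxyxyx
Step 16: δ(r0, □) = (r0, □, L) → [r0]□□□□□□□□□□□□□□□□□yxyxyx
Step 17: δ(r0, □) = (r0, □, L) → [r0]□□□□□□□□□□□□□□□□□□yxyxyx
Step 18: δ(r0, □) = (r0, □, L) → [r0]□□□□□□□□□□□□□□□□□□□yxyxyx
Step 19: δ(r0, □) = (r0, □, L) → [r0]□□□□□□□□□□□□□□□□□□□□yxyxyx
Step 20: δ(r0, □) = (r0, □, L) → [r0]□□□□□□□□□□□□□□□□□□□□□yxyxyx
Step 21: δ(r0, □) = (r0, □, L) → [r0]□□□□□□□□□□□□□□□□□□□□□□yxyxyx

The machine has not reached a halting state after 21 steps.
The machine did not halt within the 21-step bound.

Answer: No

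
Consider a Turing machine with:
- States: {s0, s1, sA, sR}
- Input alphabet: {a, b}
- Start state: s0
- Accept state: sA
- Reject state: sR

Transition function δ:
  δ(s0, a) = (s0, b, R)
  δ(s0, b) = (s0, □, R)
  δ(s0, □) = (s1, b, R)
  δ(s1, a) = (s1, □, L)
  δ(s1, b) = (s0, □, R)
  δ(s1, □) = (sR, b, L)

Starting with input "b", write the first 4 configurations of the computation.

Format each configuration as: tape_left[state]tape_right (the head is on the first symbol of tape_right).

Transitions applied:
Step 1: δ(s0, b) = (s0, □, R)
Step 2: δ(s0, □) = (s1, b, R)
Step 3: δ(s1, □) = (sR, b, L)

The first 4 configurations are:
[s0]b ⊢ □[s0]□ ⊢ □b[s1]□ ⊢ □[sR]bb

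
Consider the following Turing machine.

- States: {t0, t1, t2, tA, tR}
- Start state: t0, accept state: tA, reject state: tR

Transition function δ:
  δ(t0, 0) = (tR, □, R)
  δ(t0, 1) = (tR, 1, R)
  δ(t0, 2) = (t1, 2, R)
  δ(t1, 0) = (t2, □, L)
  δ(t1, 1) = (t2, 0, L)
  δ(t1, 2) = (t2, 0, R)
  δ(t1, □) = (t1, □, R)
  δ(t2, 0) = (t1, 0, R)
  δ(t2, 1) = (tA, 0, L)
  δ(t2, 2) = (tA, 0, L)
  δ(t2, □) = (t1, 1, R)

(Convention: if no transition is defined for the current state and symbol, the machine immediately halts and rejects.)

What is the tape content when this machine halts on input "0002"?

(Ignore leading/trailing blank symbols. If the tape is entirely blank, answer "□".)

Execution trace:
Initial: [t0]0002
Step 1: δ(t0, 0) = (tR, □, R) → □[tR]002

The machine reaches the reject state tR and halts.

Final tape (ignoring leading/trailing blanks): 002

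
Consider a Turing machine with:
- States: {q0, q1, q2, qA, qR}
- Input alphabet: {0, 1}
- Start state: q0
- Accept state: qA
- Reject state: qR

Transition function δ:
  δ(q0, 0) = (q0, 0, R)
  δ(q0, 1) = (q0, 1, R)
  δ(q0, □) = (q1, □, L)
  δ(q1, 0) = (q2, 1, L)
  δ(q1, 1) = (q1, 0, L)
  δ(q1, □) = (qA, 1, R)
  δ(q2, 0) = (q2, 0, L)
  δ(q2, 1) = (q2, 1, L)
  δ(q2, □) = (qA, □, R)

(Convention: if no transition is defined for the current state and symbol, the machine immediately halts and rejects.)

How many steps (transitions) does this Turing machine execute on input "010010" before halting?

Execution trace:
Initial: [q0]010010
Step 1: δ(q0, 0) = (q0, 0, R) → 0[q0]10010
Step 2: δ(q0, 1) = (q0, 1, R) → 01[q0]0010
Step 3: δ(q0, 0) = (q0, 0, R) → 010[q0]010
Step 4: δ(q0, 0) = (q0, 0, R) → 0100[q0]10
Step 5: δ(q0, 1) = (q0, 1, R) → 01001[q0]0
Step 6: δ(q0, 0) = (q0, 0, R) → 010010[q0]□
Step 7: δ(q0, □) = (q1, □, L) → 01001[q1]0□
Step 8: δ(q1, 0) = (q2, 1, L) → 0100[q2]11□
Step 9: δ(q2, 1) = (q2, 1, L) → 010[q2]011□
Step 10: δ(q2, 0) = (q2, 0, L) → 01[q2]0011□
Step 11: δ(q2, 0) = (q2, 0, L) → 0[q2]10011□
Step 12: δ(q2, 1) = (q2, 1, L) → [q2]010011□
Step 13: δ(q2, 0) = (q2, 0, L) → [q2]□010011□
Step 14: δ(q2, □) = (qA, □, R) → □[qA]010011□

The machine reaches the accept state qA and halts.

The machine executed 14 steps before halting.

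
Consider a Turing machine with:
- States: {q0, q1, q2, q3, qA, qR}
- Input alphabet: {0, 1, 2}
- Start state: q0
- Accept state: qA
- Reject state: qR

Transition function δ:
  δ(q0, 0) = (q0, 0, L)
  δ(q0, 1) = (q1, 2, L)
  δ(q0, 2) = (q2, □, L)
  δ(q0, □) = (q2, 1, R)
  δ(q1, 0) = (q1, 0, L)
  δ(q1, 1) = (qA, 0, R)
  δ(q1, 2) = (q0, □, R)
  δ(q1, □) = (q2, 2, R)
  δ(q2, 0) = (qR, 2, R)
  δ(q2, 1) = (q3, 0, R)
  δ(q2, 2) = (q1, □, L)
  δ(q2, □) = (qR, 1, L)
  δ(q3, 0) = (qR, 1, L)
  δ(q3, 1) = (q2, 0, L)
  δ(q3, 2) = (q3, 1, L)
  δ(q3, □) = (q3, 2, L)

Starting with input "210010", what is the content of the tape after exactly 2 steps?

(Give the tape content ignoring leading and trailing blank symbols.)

Execution trace:
Initial: [q0]210010
Step 1: δ(q0, 2) = (q2, □, L) → [q2]□□10010
Step 2: δ(q2, □) = (qR, 1, L) → [qR]□1□10010

The machine reaches the reject state qR and halts.

After 2 steps, the tape (ignoring leading/trailing blanks) is: 1□10010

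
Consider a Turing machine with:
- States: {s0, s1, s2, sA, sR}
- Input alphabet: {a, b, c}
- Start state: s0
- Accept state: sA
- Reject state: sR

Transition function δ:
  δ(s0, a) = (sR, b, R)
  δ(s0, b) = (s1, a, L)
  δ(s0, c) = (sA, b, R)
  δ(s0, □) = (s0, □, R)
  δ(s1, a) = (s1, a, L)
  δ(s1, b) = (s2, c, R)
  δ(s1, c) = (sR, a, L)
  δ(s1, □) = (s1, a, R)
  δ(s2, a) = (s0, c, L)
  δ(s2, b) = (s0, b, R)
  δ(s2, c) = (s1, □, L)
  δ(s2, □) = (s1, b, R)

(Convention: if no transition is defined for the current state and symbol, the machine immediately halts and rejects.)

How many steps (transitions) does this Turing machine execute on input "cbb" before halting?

Execution trace:
Initial: [s0]cbb
Step 1: δ(s0, c) = (sA, b, R) → b[sA]bb

The machine reaches the accept state sA and halts.

The machine executed 1 step before halting.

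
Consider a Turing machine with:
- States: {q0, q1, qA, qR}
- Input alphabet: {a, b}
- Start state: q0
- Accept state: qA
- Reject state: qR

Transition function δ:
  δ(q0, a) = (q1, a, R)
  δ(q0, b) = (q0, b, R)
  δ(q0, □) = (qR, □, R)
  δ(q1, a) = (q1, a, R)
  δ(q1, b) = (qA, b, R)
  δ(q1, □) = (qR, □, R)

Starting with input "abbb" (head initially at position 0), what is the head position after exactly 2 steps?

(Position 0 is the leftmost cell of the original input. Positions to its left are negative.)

Execution trace (head position shown):
Step 0: [q0]abbb  (head at position 0)
Step 1: move right → a[q1]bbb  (head at position 1)
Step 2: move right → ab[qA]bb  (head at position 2)

After 2 steps, the head is at position 2.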